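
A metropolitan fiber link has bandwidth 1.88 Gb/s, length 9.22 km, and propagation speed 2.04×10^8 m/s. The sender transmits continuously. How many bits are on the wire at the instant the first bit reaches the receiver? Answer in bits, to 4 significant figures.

84970 bits

Propagation delay = 9220 / 204000000 = 4.51961e-05 s.
BDP = R × t_prop = 1880000000 × 4.51961e-05 = 84968.6 bits.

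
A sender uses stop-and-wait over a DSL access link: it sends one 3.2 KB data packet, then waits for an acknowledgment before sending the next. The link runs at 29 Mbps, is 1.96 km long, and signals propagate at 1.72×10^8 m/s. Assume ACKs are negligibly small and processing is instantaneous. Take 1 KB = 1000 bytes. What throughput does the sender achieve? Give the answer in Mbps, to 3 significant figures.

28.3 Mbps

t_tx = L/R = 25600/29000000 = 0.000882759 s.
t_prop = 1960/172000000 = 1.13953e-05 s; RTT = 2.27907e-05 s.
Cycle = t_tx + RTT = 0.000905549 s.
Throughput = L / cycle = 25600 / 0.000905549 = 28.3 Mbps.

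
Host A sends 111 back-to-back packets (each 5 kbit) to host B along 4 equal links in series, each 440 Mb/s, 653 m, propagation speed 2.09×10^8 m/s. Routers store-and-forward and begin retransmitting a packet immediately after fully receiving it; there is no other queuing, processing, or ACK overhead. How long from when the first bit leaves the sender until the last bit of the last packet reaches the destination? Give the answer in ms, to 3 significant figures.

1.31 ms

Per-hop transmission t_tx = L/R = 5000/440000000 = 0.0113636 ms.
Per-hop propagation t_prop = 653/209000000 = 0.0031244 ms.
Pipeline fill: first packet needs 4·t_tx to clear all hops; remaining 110 packets each add one t_tx.
Total = (4+111-1)·t_tx + 4·t_prop = 114·0.0113636 + 4·0.0031244 = 1.31 ms.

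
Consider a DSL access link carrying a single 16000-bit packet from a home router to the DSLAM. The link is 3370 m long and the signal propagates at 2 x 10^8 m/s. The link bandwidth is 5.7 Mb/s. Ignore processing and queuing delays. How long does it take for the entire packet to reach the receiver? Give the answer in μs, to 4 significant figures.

2824 μs

Transmission delay = L/R = 16000 / 5700000 = 2807.02 μs.
Propagation delay = d/s = 3370 m / 200000000 m/s = 16.85 μs.
Total = 2824 μs.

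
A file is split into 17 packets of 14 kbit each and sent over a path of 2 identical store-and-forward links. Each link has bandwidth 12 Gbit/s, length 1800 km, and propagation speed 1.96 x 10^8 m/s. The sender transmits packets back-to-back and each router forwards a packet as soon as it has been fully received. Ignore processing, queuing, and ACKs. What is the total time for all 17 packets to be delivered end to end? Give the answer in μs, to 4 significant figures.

18390 μs

Per-hop transmission t_tx = L/R = 14000/12000000000 = 1.16667 μs.
Per-hop propagation t_prop = 1800000/196000000 = 9183.67 μs.
Pipeline fill: first packet needs 2·t_tx to clear all hops; remaining 16 packets each add one t_tx.
Total = (2+17-1)·t_tx + 2·t_prop = 18·1.16667 + 2·9183.67 = 18390 μs.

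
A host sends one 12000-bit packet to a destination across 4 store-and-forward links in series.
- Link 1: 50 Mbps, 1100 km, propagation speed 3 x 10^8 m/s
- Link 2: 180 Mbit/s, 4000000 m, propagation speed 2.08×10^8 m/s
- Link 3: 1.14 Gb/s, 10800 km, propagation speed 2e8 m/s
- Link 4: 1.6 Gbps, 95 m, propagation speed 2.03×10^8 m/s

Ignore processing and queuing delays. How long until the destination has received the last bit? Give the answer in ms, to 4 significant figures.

Transmission delays (L/R per hop): 0.24, 0.0666667, 0.0105263, 0.0075 ms; sum = 0.324693 ms.
Propagation delays (d/s per hop): 3.66667, 19.2308, 54, 0.00046798 ms; sum = 76.8979 ms.
End-to-end = 77.22 ms.

77.22 ms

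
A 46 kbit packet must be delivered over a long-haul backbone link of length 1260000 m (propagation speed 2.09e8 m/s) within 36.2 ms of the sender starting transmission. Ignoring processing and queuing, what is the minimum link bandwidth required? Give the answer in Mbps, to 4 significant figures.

1.525 Mbps

Propagation delay = 1260000 / 209000000 = 6.02871 ms.
Transmission budget = 36.2 − 6.02871 = 30.1713 ms.
R ≥ L / t_tx = 46000 bits / 0.0301713 s = 1.525 Mbps.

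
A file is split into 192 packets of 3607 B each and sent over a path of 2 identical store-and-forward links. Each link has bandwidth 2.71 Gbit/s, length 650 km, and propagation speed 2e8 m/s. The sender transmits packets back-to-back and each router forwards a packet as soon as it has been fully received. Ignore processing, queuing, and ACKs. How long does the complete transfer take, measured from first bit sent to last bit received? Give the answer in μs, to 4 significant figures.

8555 μs

Per-hop transmission t_tx = L/R = 28856/2710000000 = 10.648 μs.
Per-hop propagation t_prop = 650000/200000000 = 3250 μs.
Pipeline fill: first packet needs 2·t_tx to clear all hops; remaining 191 packets each add one t_tx.
Total = (2+192-1)·t_tx + 2·t_prop = 193·10.648 + 2·3250 = 8555 μs.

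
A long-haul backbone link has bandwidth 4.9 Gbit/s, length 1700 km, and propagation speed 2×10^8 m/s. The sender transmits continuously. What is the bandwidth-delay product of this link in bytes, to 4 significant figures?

5206000 bytes

Propagation delay = 1700000 / 200000000 = 0.0085 s.
BDP = R × t_prop = 4900000000 × 0.0085 = 41650000 bits.
In bytes: 41650000/8 = 5206000 bytes.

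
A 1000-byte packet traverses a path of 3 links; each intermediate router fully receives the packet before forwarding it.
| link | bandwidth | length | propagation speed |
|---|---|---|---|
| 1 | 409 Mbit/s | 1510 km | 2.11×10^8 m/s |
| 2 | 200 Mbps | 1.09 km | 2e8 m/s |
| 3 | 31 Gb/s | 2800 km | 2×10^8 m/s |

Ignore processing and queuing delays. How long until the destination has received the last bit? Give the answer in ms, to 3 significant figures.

L = 1000 × 8 = 8000 bits.
Transmission delays (L/R per hop): 0.0195599, 0.04, 0.000258065 ms; sum = 0.059818 ms.
Propagation delays (d/s per hop): 7.1564, 0.00545, 14 ms; sum = 21.1618 ms.
End-to-end = 21.2 ms.

21.2 ms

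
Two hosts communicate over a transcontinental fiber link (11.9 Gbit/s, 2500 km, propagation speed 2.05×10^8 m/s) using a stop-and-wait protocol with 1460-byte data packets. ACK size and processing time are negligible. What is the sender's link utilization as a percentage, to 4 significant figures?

0.004024 %

t_tx = L/R = 11680/11900000000 = 9.81513e-07 s.
t_prop = 2500000/2.05e+08 = 0.0121951 s; RTT = 0.0243902 s.
Cycle = t_tx + RTT = 0.0243912 s.
Utilization = t_tx / cycle = 9.81513e-07/0.0243912 = 0.004024 %.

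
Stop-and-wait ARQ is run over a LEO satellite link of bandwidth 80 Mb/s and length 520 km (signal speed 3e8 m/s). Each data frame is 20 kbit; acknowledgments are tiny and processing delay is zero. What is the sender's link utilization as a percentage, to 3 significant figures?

6.73 %

t_tx = L/R = 20000/80000000 = 0.00025 s.
t_prop = 520000/300000000 = 0.00173333 s; RTT = 0.00346667 s.
Cycle = t_tx + RTT = 0.00371667 s.
Utilization = t_tx / cycle = 0.00025/0.00371667 = 6.73 %.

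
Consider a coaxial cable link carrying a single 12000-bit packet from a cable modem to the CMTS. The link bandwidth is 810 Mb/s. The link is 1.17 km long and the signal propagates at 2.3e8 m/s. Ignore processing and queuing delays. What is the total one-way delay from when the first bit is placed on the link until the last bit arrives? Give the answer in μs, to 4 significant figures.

19.90 μs

Transmission delay = L/R = 12000 / 810000000 = 14.8148 μs.
Propagation delay = d/s = 1170 m / 2.3e+08 m/s = 5.08696 μs.
Total = 19.90 μs.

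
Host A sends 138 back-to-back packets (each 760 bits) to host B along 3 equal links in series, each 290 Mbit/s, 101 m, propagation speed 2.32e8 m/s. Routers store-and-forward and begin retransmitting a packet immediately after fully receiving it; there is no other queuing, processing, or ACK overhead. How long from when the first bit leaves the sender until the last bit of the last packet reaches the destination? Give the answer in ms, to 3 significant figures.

Per-hop transmission t_tx = L/R = 760/290000000 = 0.00262069 ms.
Per-hop propagation t_prop = 101/2.32e+08 = 0.000435345 ms.
Pipeline fill: first packet needs 3·t_tx to clear all hops; remaining 137 packets each add one t_tx.
Total = (3+138-1)·t_tx + 3·t_prop = 140·0.00262069 + 3·0.000435345 = 0.368 ms.

0.368 ms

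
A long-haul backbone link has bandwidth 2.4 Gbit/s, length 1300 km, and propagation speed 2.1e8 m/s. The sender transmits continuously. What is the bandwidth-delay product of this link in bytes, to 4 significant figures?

Propagation delay = 1300000 / 210000000 = 0.00619048 s.
BDP = R × t_prop = 2400000000 × 0.00619048 = 14857100 bits.
In bytes: 14857100/8 = 1857000 bytes.

1857000 bytes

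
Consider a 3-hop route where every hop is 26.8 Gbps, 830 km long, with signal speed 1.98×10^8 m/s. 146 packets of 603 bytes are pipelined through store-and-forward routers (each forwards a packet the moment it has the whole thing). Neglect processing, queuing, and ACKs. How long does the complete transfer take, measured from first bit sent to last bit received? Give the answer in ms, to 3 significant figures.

Per-hop transmission t_tx = L/R = 4824/26800000000 = 0.00018 ms.
Per-hop propagation t_prop = 830000/198000000 = 4.19192 ms.
Pipeline fill: first packet needs 3·t_tx to clear all hops; remaining 145 packets each add one t_tx.
Total = (3+146-1)·t_tx + 3·t_prop = 148·0.00018 + 3·4.19192 = 12.6 ms.

12.6 ms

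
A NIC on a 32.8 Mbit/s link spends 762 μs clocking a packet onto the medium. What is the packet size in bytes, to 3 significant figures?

3120 bytes

L = R × t_tx = 3.28e+07 b/s × 0.000762 s = 24993.6 bits.
In bytes: 24993.6 / 8 = 3120 bytes.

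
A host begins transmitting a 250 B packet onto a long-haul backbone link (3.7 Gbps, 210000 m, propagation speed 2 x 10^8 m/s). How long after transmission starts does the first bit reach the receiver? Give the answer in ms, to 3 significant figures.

1.05 ms

First bit experiences only propagation delay: d/s = 210000/200000000 = 1.05 ms.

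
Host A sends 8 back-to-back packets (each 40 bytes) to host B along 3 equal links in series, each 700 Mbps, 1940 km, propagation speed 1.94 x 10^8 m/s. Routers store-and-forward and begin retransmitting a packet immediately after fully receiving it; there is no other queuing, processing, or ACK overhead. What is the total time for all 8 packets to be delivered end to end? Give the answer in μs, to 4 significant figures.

30000 μs

Per-hop transmission t_tx = L/R = 320/700000000 = 0.457143 μs.
Per-hop propagation t_prop = 1940000/194000000 = 10000 μs.
Pipeline fill: first packet needs 3·t_tx to clear all hops; remaining 7 packets each add one t_tx.
Total = (3+8-1)·t_tx + 3·t_prop = 10·0.457143 + 3·10000 = 30000 μs.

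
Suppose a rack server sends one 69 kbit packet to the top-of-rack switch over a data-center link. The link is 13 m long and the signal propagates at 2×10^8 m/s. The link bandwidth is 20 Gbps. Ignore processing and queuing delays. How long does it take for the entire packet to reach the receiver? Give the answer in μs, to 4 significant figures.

3.515 μs

L = 69000 bits.
Transmission delay = L/R = 69000 / 20000000000 = 3.45 μs.
Propagation delay = d/s = 13 m / 200000000 m/s = 0.065 μs.
Total = 3.515 μs.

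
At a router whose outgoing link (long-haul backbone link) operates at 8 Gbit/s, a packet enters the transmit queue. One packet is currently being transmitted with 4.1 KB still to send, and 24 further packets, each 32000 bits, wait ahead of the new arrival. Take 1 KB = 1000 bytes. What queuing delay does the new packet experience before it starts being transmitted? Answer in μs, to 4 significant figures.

Each queued packet: L/R = 32000/8000000000 = 4 μs.
24 queued → 96 μs.
Plus remaining 32800 bits of current packet: 4.1 μs.
Queuing delay = 100.1 μs.

100.1 μs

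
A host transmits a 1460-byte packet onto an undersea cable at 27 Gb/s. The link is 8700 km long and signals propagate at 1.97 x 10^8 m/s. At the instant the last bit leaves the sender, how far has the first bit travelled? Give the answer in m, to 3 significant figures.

85.2 m

t_tx = L/R = 11680/27000000000 = 4.32593e-07 s.
Distance = s × t_tx = 197000000 × 4.32593e-07 = 85.2 m.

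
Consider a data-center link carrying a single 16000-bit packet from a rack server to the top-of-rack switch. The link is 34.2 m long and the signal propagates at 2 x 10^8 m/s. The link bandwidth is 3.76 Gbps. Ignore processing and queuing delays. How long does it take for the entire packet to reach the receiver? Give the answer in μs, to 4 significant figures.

Transmission delay = L/R = 16000 / 3760000000 = 4.25532 μs.
Propagation delay = d/s = 34.2 m / 200000000 m/s = 0.171 μs.
Total = 4.426 μs.

4.426 μs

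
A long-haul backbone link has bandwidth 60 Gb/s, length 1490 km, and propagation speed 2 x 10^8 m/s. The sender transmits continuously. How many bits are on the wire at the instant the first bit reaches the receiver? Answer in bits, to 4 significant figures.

Propagation delay = 1490000 / 200000000 = 0.00745 s.
BDP = R × t_prop = 60000000000 × 0.00745 = 447000000 bits.

447000000 bits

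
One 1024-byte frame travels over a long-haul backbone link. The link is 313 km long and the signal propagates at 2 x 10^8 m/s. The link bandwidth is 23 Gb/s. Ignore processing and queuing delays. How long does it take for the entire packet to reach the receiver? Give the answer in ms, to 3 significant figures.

L = 1024 × 8 = 8192 bits.
Transmission delay = L/R = 8192 / 23000000000 = 0.000356174 ms.
Propagation delay = d/s = 313000 m / 200000000 m/s = 1.565 ms.
Total = 1.57 ms.

1.57 ms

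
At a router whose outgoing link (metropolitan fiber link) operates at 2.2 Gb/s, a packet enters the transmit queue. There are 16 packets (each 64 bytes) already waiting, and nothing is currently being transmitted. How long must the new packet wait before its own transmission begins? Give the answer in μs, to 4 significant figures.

Each queued packet: L/R = 512/2200000000 = 0.232727 μs.
16 queued → 3.72364 μs.
Queuing delay = 3.724 μs.

3.724 μs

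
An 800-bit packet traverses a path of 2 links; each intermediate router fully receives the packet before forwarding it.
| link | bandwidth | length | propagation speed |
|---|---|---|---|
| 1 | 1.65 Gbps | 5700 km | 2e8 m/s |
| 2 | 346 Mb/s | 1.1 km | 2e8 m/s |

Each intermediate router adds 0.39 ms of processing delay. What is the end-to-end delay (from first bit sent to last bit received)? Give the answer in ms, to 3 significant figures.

Transmission delays (L/R per hop): 0.000484848, 0.00231214 ms; sum = 0.00279699 ms.
Propagation delays (d/s per hop): 28.5, 0.0055 ms; sum = 28.5055 ms.
Processing at 1 router(s): 1 × 0.39 ms = 0.39 ms.
End-to-end = 28.9 ms.

28.9 ms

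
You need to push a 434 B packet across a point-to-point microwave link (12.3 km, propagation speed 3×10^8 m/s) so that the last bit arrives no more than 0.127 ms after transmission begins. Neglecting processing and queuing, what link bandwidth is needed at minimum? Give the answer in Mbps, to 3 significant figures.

L = 3472 bits.
Propagation delay = 12300 / 300000000 = 0.041 ms.
Transmission budget = 0.127 − 0.041 = 0.086 ms.
R ≥ L / t_tx = 3472 bits / 8.6e-05 s = 40.4 Mbps.

40.4 Mbps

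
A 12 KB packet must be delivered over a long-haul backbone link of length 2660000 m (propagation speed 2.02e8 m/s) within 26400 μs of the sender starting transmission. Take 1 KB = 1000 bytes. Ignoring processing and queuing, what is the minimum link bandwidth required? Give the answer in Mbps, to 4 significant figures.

7.255 Mbps

L = 96000 bits.
Propagation delay = 2660000 / 202000000 = 13168.3 μs.
Transmission budget = 26400 − 13168.3 = 13231.7 μs.
R ≥ L / t_tx = 96000 bits / 0.0132317 s = 7.255 Mbps.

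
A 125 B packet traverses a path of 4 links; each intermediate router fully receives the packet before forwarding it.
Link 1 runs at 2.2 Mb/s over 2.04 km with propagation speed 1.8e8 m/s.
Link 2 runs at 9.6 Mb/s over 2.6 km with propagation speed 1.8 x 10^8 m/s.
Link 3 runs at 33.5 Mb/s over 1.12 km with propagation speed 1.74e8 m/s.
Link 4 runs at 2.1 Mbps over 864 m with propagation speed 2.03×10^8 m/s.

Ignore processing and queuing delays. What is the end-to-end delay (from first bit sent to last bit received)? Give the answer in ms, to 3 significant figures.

L = 125 × 8 = 1000 bits.
Transmission delays (L/R per hop): 0.454545, 0.104167, 0.0298507, 0.47619 ms; sum = 1.06475 ms.
Propagation delays (d/s per hop): 0.0113333, 0.0144444, 0.00643678, 0.00425616 ms; sum = 0.0364707 ms.
End-to-end = 1.10 ms.

1.10 ms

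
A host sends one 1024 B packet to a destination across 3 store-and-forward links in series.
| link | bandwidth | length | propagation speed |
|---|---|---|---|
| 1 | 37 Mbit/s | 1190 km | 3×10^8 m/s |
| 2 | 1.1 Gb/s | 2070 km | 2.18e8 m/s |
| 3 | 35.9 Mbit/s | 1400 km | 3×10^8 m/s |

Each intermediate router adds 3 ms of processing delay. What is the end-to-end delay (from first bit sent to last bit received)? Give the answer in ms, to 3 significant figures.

L = 1024 × 8 = 8192 bits.
Transmission delays (L/R per hop): 0.221405, 0.00744727, 0.228189 ms; sum = 0.457042 ms.
Propagation delays (d/s per hop): 3.96667, 9.49541, 4.66667 ms; sum = 18.1287 ms.
Processing at 2 router(s): 2 × 3 ms = 6 ms.
End-to-end = 24.6 ms.

24.6 ms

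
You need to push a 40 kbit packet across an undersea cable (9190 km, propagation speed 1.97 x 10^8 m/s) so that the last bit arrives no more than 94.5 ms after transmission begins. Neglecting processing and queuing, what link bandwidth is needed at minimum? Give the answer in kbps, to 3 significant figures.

Propagation delay = 9190000 / 197000000 = 46.6497 ms.
Transmission budget = 94.5 − 46.6497 = 47.8503 ms.
R ≥ L / t_tx = 40000 bits / 0.0478503 s = 836 kbps.

836 kbps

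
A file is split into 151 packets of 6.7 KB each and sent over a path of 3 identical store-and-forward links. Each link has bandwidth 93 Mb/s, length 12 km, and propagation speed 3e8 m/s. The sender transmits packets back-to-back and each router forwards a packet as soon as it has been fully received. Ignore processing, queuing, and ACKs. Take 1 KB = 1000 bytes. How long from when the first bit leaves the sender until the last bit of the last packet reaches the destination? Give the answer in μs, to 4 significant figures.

88300 μs

Per-hop transmission t_tx = L/R = 53600/93000000 = 576.344 μs.
Per-hop propagation t_prop = 12000/300000000 = 40 μs.
Pipeline fill: first packet needs 3·t_tx to clear all hops; remaining 150 packets each add one t_tx.
Total = (3+151-1)·t_tx + 3·t_prop = 153·576.344 + 3·40 = 88300 μs.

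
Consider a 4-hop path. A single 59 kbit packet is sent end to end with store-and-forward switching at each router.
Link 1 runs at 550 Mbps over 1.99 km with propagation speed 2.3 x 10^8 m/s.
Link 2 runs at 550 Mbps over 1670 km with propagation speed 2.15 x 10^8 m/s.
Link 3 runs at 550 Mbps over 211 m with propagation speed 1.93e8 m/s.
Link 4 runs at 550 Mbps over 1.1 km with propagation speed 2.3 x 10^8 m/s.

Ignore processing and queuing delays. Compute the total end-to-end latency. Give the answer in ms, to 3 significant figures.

L = 59000 bits.
Transmission delay per hop = L/R = 59000/550000000 = 0.107273 ms; 4 hops → 0.429091 ms.
Propagation delays (d/s per hop): 0.00865217, 7.76744, 0.00109326, 0.00478261 ms; sum = 7.78197 ms.
End-to-end = 8.21 ms.

8.21 ms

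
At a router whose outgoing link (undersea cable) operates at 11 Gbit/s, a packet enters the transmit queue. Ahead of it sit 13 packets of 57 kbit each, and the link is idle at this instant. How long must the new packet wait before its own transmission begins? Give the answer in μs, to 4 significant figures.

67.36 μs

Each queued packet: L/R = 57000/11000000000 = 5.18182 μs.
13 queued → 67.3636 μs.
Queuing delay = 67.36 μs.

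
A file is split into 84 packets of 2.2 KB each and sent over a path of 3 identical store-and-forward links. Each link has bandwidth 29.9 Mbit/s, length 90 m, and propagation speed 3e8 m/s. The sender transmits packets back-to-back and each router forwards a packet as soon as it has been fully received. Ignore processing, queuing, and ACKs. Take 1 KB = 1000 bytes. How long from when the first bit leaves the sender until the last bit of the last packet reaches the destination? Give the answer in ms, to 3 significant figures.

Per-hop transmission t_tx = L/R = 17600/29900000 = 0.588629 ms.
Per-hop propagation t_prop = 90/300000000 = 0.0003 ms.
Pipeline fill: first packet needs 3·t_tx to clear all hops; remaining 83 packets each add one t_tx.
Total = (3+84-1)·t_tx + 3·t_prop = 86·0.588629 + 3·0.0003 = 50.6 ms.

50.6 ms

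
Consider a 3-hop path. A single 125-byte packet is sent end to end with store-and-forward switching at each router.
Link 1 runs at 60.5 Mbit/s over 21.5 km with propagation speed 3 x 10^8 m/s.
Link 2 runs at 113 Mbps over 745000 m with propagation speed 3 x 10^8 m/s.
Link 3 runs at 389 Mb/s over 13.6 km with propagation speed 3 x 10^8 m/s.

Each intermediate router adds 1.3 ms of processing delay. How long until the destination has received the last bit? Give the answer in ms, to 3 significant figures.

L = 125 × 8 = 1000 bits.
Transmission delays (L/R per hop): 0.0165289, 0.00884956, 0.00257069 ms; sum = 0.0279492 ms.
Propagation delays (d/s per hop): 0.0716667, 2.48333, 0.0453333 ms; sum = 2.60033 ms.
Processing at 2 router(s): 2 × 1.3 ms = 2.6 ms.
End-to-end = 5.23 ms.

5.23 ms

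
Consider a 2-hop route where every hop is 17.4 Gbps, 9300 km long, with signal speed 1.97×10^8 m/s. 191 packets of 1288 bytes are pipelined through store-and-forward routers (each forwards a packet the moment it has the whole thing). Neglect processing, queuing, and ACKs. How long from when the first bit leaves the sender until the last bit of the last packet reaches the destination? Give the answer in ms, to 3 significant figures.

94.5 ms

Per-hop transmission t_tx = L/R = 10304/17400000000 = 0.000592184 ms.
Per-hop propagation t_prop = 9300000/197000000 = 47.2081 ms.
Pipeline fill: first packet needs 2·t_tx to clear all hops; remaining 190 packets each add one t_tx.
Total = (2+191-1)·t_tx + 2·t_prop = 192·0.000592184 + 2·47.2081 = 94.5 ms.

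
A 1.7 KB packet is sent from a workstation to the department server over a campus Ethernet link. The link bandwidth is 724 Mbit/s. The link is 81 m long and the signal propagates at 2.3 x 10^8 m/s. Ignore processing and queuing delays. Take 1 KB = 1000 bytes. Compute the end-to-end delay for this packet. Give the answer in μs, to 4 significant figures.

L = 13600 bits.
Transmission delay = L/R = 13600 / 724000000 = 18.7845 μs.
Propagation delay = d/s = 81 m / 2.3e+08 m/s = 0.352174 μs.
Total = 19.14 μs.

19.14 μs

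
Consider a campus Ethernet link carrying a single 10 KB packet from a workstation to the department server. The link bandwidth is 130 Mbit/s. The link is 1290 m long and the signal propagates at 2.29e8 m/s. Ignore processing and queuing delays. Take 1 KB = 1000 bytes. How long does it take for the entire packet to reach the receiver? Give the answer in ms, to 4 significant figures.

0.6210 ms

L = 80000 bits.
Transmission delay = L/R = 80000 / 130000000 = 0.615385 ms.
Propagation delay = d/s = 1290 m / 229000000 m/s = 0.00563319 ms.
Total = 0.6210 ms.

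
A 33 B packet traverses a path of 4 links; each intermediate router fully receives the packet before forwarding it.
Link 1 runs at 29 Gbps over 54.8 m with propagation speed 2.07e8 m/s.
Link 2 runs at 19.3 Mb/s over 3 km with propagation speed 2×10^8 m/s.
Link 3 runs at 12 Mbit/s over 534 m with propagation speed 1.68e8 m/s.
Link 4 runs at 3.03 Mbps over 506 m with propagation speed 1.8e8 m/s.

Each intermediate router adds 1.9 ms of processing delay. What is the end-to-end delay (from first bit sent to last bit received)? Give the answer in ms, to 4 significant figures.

5.844 ms

L = 33 × 8 = 264 bits.
Transmission delays (L/R per hop): 9.10345e-06, 0.0136788, 0.022, 0.0871287 ms; sum = 0.122817 ms.
Propagation delays (d/s per hop): 0.000264734, 0.015, 0.00317857, 0.00281111 ms; sum = 0.0212544 ms.
Processing at 3 router(s): 3 × 1.9 ms = 5.7 ms.
End-to-end = 5.844 ms.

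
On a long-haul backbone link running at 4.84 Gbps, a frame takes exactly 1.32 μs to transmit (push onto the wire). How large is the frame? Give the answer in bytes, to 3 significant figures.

L = R × t_tx = 4840000000 b/s × 1.32e-06 s = 6388.8 bits.
In bytes: 6388.8 / 8 = 799 bytes.

799 bytes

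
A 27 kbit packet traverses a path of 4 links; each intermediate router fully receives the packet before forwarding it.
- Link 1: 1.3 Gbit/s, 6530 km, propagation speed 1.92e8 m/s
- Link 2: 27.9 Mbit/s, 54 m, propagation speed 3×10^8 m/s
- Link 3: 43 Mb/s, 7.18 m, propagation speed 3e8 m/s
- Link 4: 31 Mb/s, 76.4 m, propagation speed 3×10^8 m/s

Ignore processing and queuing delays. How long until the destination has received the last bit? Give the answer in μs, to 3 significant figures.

36500 μs

L = 27000 bits.
Transmission delays (L/R per hop): 20.7692, 967.742, 627.907, 870.968 μs; sum = 2487.39 μs.
Propagation delays (d/s per hop): 34010.4, 0.18, 0.0239333, 0.254667 μs; sum = 34010.9 μs.
End-to-end = 36500 μs.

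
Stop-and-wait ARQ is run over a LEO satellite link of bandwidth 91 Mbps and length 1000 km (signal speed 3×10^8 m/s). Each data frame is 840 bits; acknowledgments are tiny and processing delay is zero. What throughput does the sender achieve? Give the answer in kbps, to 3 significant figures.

t_tx = L/R = 840/91000000 = 9.23077e-06 s.
t_prop = 1000000/300000000 = 0.00333333 s; RTT = 0.00666667 s.
Cycle = t_tx + RTT = 0.0066759 s.
Throughput = L / cycle = 840 / 0.0066759 = 126 kbps.

126 kbps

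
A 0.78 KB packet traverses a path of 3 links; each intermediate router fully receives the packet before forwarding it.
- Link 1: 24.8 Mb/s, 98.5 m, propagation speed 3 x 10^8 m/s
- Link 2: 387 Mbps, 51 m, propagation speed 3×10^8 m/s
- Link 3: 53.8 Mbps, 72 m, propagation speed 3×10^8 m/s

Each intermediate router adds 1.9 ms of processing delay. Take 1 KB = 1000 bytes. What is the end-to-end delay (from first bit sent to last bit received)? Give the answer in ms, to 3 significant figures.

L = 6240 bits.
Transmission delays (L/R per hop): 0.251613, 0.016124, 0.115985 ms; sum = 0.383722 ms.
Propagation delays (d/s per hop): 0.000328333, 0.00017, 0.00024 ms; sum = 0.000738333 ms.
Processing at 2 router(s): 2 × 1.9 ms = 3.8 ms.
End-to-end = 4.18 ms.

4.18 ms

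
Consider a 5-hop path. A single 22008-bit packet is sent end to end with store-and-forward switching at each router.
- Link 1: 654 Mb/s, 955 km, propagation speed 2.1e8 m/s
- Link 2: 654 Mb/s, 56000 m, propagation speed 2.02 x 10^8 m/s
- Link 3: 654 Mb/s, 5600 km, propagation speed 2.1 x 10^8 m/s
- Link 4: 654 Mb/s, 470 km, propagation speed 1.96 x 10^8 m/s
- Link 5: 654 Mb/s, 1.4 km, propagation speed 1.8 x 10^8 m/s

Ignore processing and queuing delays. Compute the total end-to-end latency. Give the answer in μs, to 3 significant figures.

Transmission delay per hop = L/R = 22008/654000000 = 33.6514 μs; 5 hops → 168.257 μs.
Propagation delays (d/s per hop): 4547.62, 277.228, 26666.7, 2397.96, 7.77778 μs; sum = 33897.3 μs.
End-to-end = 34100 μs.

34100 μs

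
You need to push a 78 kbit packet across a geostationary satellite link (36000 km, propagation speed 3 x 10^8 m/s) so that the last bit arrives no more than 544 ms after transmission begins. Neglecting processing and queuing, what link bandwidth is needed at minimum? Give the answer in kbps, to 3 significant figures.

Propagation delay = 36000000 / 300000000 = 120 ms.
Transmission budget = 544 − 120 = 424 ms.
R ≥ L / t_tx = 78000 bits / 0.424 s = 184 kbps.

184 kbps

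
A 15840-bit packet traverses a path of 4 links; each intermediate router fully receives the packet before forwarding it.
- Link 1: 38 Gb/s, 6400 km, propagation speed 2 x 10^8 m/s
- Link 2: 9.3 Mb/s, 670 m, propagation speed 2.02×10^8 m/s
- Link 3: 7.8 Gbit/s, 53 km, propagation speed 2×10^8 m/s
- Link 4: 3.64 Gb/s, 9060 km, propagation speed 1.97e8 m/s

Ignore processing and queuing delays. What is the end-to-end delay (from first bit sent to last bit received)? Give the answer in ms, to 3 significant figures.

80.0 ms

Transmission delays (L/R per hop): 0.000416842, 1.70323, 0.00203077, 0.00435165 ms; sum = 1.71003 ms.
Propagation delays (d/s per hop): 32, 0.00331683, 0.265, 45.9898 ms; sum = 78.2582 ms.
End-to-end = 80.0 ms.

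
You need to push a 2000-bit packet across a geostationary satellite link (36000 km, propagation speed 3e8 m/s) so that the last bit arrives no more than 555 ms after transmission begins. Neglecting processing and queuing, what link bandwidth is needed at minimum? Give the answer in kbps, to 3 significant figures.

4.60 kbps

Propagation delay = 36000000 / 300000000 = 120 ms.
Transmission budget = 555 − 120 = 435 ms.
R ≥ L / t_tx = 2000 bits / 0.435 s = 4.60 kbps.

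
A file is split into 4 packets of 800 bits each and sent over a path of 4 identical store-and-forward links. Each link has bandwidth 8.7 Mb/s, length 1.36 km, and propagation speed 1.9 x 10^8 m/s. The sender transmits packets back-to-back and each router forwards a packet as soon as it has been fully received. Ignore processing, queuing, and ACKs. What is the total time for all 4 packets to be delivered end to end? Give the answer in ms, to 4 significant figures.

0.6723 ms

Per-hop transmission t_tx = L/R = 800/8700000 = 0.091954 ms.
Per-hop propagation t_prop = 1360/190000000 = 0.00715789 ms.
Pipeline fill: first packet needs 4·t_tx to clear all hops; remaining 3 packets each add one t_tx.
Total = (4+4-1)·t_tx + 4·t_prop = 7·0.091954 + 4·0.00715789 = 0.6723 ms.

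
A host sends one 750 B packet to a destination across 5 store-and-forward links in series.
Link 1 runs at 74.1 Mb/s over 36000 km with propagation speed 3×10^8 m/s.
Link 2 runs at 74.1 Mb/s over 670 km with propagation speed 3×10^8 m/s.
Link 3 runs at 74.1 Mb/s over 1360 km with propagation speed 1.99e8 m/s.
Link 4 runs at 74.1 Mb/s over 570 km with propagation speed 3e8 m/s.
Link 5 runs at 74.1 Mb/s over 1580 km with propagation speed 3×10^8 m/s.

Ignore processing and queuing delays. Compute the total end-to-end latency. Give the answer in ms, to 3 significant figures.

L = 750 × 8 = 6000 bits.
Transmission delay per hop = L/R = 6000/74100000 = 0.0809717 ms; 5 hops → 0.404858 ms.
Propagation delays (d/s per hop): 120, 2.23333, 6.83417, 1.9, 5.26667 ms; sum = 136.234 ms.
End-to-end = 137 ms.

137 ms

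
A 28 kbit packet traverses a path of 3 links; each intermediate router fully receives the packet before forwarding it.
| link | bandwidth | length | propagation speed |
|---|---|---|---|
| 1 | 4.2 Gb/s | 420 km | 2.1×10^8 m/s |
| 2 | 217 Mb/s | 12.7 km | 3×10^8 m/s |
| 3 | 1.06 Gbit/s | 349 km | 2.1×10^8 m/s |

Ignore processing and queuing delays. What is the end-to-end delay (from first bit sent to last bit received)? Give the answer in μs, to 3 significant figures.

L = 28000 bits.
Transmission delays (L/R per hop): 6.66667, 129.032, 26.4151 μs; sum = 162.114 μs.
Propagation delays (d/s per hop): 2000, 42.3333, 1661.9 μs; sum = 3704.24 μs.
End-to-end = 3870 μs.

3870 μs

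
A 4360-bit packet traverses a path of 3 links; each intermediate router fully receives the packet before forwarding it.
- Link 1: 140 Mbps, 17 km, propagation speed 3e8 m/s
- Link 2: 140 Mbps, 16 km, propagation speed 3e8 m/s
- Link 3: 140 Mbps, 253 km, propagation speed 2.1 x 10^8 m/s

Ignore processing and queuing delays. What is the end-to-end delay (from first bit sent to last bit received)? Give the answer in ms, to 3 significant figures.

1.41 ms

Transmission delay per hop = L/R = 4360/140000000 = 0.0311429 ms; 3 hops → 0.0934286 ms.
Propagation delays (d/s per hop): 0.0566667, 0.0533333, 1.20476 ms; sum = 1.31476 ms.
End-to-end = 1.41 ms.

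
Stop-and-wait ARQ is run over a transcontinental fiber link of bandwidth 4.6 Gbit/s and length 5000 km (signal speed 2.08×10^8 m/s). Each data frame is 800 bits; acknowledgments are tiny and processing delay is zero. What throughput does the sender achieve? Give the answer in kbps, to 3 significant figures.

16.6 kbps

t_tx = L/R = 800/4600000000 = 1.73913e-07 s.
t_prop = 5000000/208000000 = 0.0240385 s; RTT = 0.0480769 s.
Cycle = t_tx + RTT = 0.0480771 s.
Throughput = L / cycle = 800 / 0.0480771 = 16.6 kbps.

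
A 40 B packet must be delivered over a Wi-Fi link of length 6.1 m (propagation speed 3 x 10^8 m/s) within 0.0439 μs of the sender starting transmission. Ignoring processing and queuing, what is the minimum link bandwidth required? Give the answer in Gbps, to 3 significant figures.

13.6 Gbps

L = 320 bits.
Propagation delay = 6.1 / 300000000 = 0.0203333 μs.
Transmission budget = 0.0439 − 0.0203333 = 0.0235667 μs.
R ≥ L / t_tx = 320 bits / 2.35667e-08 s = 13.6 Gbps.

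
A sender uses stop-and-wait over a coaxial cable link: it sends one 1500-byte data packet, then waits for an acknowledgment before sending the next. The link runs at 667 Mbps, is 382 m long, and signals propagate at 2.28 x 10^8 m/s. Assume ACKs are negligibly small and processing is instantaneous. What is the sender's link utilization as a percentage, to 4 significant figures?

84.30 %

t_tx = L/R = 12000/667000000 = 1.7991e-05 s.
t_prop = 382/2.28e+08 = 1.67544e-06 s; RTT = 3.35088e-06 s.
Cycle = t_tx + RTT = 2.13419e-05 s.
Utilization = t_tx / cycle = 1.7991e-05/2.13419e-05 = 84.30 %.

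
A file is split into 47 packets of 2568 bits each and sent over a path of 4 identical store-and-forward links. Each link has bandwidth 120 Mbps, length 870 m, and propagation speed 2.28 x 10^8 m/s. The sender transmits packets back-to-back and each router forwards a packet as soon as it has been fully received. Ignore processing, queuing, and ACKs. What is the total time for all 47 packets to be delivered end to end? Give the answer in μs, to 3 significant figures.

1090 μs

Per-hop transmission t_tx = L/R = 2568/120000000 = 21.4 μs.
Per-hop propagation t_prop = 870/2.28e+08 = 3.81579 μs.
Pipeline fill: first packet needs 4·t_tx to clear all hops; remaining 46 packets each add one t_tx.
Total = (4+47-1)·t_tx + 4·t_prop = 50·21.4 + 4·3.81579 = 1090 μs.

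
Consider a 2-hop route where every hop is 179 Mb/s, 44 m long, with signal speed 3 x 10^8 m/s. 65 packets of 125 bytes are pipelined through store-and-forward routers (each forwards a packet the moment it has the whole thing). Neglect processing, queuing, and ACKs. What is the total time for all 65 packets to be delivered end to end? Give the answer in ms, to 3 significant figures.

Per-hop transmission t_tx = L/R = 1000/179000000 = 0.00558659 ms.
Per-hop propagation t_prop = 44/300000000 = 0.000146667 ms.
Pipeline fill: first packet needs 2·t_tx to clear all hops; remaining 64 packets each add one t_tx.
Total = (2+65-1)·t_tx + 2·t_prop = 66·0.00558659 + 2·0.000146667 = 0.369 ms.

0.369 ms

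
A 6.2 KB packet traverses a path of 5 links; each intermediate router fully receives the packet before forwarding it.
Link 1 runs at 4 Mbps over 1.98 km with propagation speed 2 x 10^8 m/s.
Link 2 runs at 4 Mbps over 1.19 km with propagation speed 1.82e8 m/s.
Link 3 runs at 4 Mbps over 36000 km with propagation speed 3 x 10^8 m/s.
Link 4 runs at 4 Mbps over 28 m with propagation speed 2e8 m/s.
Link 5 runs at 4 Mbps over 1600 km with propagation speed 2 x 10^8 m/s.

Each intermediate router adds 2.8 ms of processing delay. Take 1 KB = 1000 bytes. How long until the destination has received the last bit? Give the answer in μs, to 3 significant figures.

L = 49600 bits.
Transmission delay per hop = L/R = 49600/4000000 = 12400 μs; 5 hops → 62000 μs.
Propagation delays (d/s per hop): 9.9, 6.53846, 120000, 0.14, 8000 μs; sum = 128017 μs.
Processing at 4 router(s): 4 × 2.8 ms = 11200 μs.
End-to-end = 201000 μs.

201000 μs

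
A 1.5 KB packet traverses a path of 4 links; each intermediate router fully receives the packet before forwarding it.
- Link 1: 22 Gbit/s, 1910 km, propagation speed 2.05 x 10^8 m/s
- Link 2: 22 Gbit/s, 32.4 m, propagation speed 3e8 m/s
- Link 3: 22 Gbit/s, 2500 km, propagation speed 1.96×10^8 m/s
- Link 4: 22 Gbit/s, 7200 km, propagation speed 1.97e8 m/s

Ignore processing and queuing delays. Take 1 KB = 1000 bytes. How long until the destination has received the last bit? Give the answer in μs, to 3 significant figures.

L = 12000 bits.
Transmission delay per hop = L/R = 12000/22000000000 = 0.545455 μs; 4 hops → 2.18182 μs.
Propagation delays (d/s per hop): 9317.07, 0.108, 12755.1, 36548.2 μs; sum = 58620.5 μs.
End-to-end = 58600 μs.

58600 μs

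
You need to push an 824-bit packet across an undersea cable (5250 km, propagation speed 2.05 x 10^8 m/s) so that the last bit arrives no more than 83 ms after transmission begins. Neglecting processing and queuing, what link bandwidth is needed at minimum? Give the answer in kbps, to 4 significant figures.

Propagation delay = 5250000 / 2.05e+08 = 25.6098 ms.
Transmission budget = 83 − 25.6098 = 57.3902 ms.
R ≥ L / t_tx = 824 bits / 0.0573902 s = 14.36 kbps.

14.36 kbps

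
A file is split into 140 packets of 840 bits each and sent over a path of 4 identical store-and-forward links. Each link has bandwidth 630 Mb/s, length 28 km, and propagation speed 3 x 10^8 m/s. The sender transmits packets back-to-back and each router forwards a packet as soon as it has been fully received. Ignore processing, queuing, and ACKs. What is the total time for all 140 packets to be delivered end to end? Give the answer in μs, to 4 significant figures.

564.0 μs

Per-hop transmission t_tx = L/R = 840/630000000 = 1.33333 μs.
Per-hop propagation t_prop = 28000/300000000 = 93.3333 μs.
Pipeline fill: first packet needs 4·t_tx to clear all hops; remaining 139 packets each add one t_tx.
Total = (4+140-1)·t_tx + 4·t_prop = 143·1.33333 + 4·93.3333 = 564.0 μs.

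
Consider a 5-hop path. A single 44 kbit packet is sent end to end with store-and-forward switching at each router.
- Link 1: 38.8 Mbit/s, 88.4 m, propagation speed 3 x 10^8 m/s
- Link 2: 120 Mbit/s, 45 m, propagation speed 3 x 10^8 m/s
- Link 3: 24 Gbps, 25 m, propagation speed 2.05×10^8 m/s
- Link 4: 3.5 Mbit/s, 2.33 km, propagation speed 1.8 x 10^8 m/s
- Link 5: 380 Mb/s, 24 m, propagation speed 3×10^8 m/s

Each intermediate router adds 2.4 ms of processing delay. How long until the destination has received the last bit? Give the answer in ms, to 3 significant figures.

L = 44000 bits.
Transmission delays (L/R per hop): 1.13402, 0.366667, 0.00183333, 12.5714, 0.115789 ms; sum = 14.1897 ms.
Propagation delays (d/s per hop): 0.000294667, 0.00015, 0.000121951, 0.0129444, 8e-05 ms; sum = 0.0135911 ms.
Processing at 4 router(s): 4 × 2.4 ms = 9.6 ms.
End-to-end = 23.8 ms.

23.8 ms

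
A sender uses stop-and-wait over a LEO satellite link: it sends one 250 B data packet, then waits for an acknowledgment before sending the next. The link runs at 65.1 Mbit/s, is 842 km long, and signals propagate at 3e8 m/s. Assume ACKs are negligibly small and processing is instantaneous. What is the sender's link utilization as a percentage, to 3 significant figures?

t_tx = L/R = 2000/6.51e+07 = 3.0722e-05 s.
t_prop = 842000/300000000 = 0.00280667 s; RTT = 0.00561333 s.
Cycle = t_tx + RTT = 0.00564406 s.
Utilization = t_tx / cycle = 3.0722e-05/0.00564406 = 0.544 %.

0.544 %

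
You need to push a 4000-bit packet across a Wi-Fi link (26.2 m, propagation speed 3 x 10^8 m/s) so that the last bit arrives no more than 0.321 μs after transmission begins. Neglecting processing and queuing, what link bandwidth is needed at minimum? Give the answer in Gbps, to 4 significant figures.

17.12 Gbps

Propagation delay = 26.2 / 300000000 = 0.0873333 μs.
Transmission budget = 0.321 − 0.0873333 = 0.233667 μs.
R ≥ L / t_tx = 4000 bits / 2.33667e-07 s = 17.12 Gbps.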